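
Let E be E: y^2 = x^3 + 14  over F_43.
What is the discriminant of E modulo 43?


4 a^3 + 27 b^2 = 4*0^3 + 27*14^2 = 0 + 5292 = 5292
Delta = -16 * (5292) = -84672
Delta mod 43 = 38

Delta = 38 (mod 43)


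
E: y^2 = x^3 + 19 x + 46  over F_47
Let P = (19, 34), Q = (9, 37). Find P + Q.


P != Q, so use the chord formula.
s = (y2 - y1) / (x2 - x1) = (3) / (37) mod 47 = 42
x3 = s^2 - x1 - x2 mod 47 = 42^2 - 19 - 9 = 44
y3 = s (x1 - x3) - y1 mod 47 = 42 * (19 - 44) - 34 = 44

P + Q = (44, 44)


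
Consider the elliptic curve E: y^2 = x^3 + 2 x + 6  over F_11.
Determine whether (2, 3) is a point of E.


Check whether y^2 = x^3 + 2 x + 6 (mod 11) for (x, y) = (2, 3).
LHS: y^2 = 3^2 mod 11 = 9
RHS: x^3 + 2 x + 6 = 2^3 + 2*2 + 6 mod 11 = 7
LHS != RHS

No, not on the curve


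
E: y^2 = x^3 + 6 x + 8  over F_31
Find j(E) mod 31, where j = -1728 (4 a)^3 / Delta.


Delta = -16(4 a^3 + 27 b^2) mod 31 = 6
-1728 * (4 a)^3 = -1728 * (4*6)^3 mod 31 = 15
j = 15 * 6^(-1) mod 31 = 18

j = 18 (mod 31)


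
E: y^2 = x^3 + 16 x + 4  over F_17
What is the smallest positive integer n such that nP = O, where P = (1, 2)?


Compute successive multiples of P until we hit O:
  1P = (1, 2)
  2P = (11, 10)
  3P = (7, 0)
  4P = (11, 7)
  5P = (1, 15)
  6P = O

ord(P) = 6


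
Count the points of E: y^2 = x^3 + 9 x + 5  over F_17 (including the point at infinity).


For each x in F_17, count y with y^2 = x^3 + 9 x + 5 mod 17:
  x = 1: RHS = 15, y in [7, 10]  -> 2 point(s)
  x = 3: RHS = 8, y in [5, 12]  -> 2 point(s)
  x = 9: RHS = 16, y in [4, 13]  -> 2 point(s)
  x = 14: RHS = 2, y in [6, 11]  -> 2 point(s)
  x = 15: RHS = 13, y in [8, 9]  -> 2 point(s)
Affine points: 10. Add the point at infinity: total = 11.

#E(F_17) = 11


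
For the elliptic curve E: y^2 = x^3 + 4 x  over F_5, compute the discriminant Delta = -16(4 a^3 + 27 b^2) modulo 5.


4 a^3 + 27 b^2 = 4*4^3 + 27*0^2 = 256 + 0 = 256
Delta = -16 * (256) = -4096
Delta mod 5 = 4

Delta = 4 (mod 5)


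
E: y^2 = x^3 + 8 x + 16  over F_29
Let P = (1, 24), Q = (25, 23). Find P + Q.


P != Q, so use the chord formula.
s = (y2 - y1) / (x2 - x1) = (28) / (24) mod 29 = 6
x3 = s^2 - x1 - x2 mod 29 = 6^2 - 1 - 25 = 10
y3 = s (x1 - x3) - y1 mod 29 = 6 * (1 - 10) - 24 = 9

P + Q = (10, 9)


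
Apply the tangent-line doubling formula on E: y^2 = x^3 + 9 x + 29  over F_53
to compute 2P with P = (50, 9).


Doubling: s = (3 x1^2 + a) / (2 y1)
s = (3*50^2 + 9) / (2*9) mod 53 = 2
x3 = s^2 - 2 x1 mod 53 = 2^2 - 2*50 = 10
y3 = s (x1 - x3) - y1 mod 53 = 2 * (50 - 10) - 9 = 18

2P = (10, 18)


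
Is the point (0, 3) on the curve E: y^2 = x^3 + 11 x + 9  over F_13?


Check whether y^2 = x^3 + 11 x + 9 (mod 13) for (x, y) = (0, 3).
LHS: y^2 = 3^2 mod 13 = 9
RHS: x^3 + 11 x + 9 = 0^3 + 11*0 + 9 mod 13 = 9
LHS = RHS

Yes, on the curve


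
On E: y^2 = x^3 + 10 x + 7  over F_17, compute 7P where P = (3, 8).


k = 7 = 111_2 (binary, LSB first: 111)
Double-and-add from P = (3, 8):
  bit 0 = 1: acc = O + (3, 8) = (3, 8)
  bit 1 = 1: acc = (3, 8) + (3, 9) = O
  bit 2 = 1: acc = O + (3, 8) = (3, 8)

7P = (3, 8)


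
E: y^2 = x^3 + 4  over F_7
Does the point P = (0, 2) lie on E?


Check whether y^2 = x^3 + 0 x + 4 (mod 7) for (x, y) = (0, 2).
LHS: y^2 = 2^2 mod 7 = 4
RHS: x^3 + 0 x + 4 = 0^3 + 0*0 + 4 mod 7 = 4
LHS = RHS

Yes, on the curve


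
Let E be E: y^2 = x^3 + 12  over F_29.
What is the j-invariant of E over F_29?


Delta = -16(4 a^3 + 27 b^2) mod 29 = 26
-1728 * (4 a)^3 = -1728 * (4*0)^3 mod 29 = 0
j = 0 * 26^(-1) mod 29 = 0

j = 0 (mod 29)


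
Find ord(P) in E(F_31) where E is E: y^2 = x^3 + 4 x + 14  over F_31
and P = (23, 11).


Compute successive multiples of P until we hit O:
  1P = (23, 11)
  2P = (18, 11)
  3P = (21, 20)
  4P = (15, 15)
  5P = (1, 9)
  6P = (17, 29)
  7P = (0, 13)
  8P = (10, 0)
  ... (continuing to 16P)
  16P = O

ord(P) = 16


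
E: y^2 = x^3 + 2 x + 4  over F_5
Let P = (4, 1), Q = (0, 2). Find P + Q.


P != Q, so use the chord formula.
s = (y2 - y1) / (x2 - x1) = (1) / (1) mod 5 = 1
x3 = s^2 - x1 - x2 mod 5 = 1^2 - 4 - 0 = 2
y3 = s (x1 - x3) - y1 mod 5 = 1 * (4 - 2) - 1 = 1

P + Q = (2, 1)


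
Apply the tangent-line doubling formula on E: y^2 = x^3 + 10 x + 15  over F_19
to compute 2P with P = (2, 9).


Doubling: s = (3 x1^2 + a) / (2 y1)
s = (3*2^2 + 10) / (2*9) mod 19 = 16
x3 = s^2 - 2 x1 mod 19 = 16^2 - 2*2 = 5
y3 = s (x1 - x3) - y1 mod 19 = 16 * (2 - 5) - 9 = 0

2P = (5, 0)


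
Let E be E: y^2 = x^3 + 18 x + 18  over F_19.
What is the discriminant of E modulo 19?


4 a^3 + 27 b^2 = 4*18^3 + 27*18^2 = 23328 + 8748 = 32076
Delta = -16 * (32076) = -513216
Delta mod 19 = 12

Delta = 12 (mod 19)


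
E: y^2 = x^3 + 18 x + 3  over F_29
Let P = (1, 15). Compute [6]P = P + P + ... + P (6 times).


k = 6 = 110_2 (binary, LSB first: 011)
Double-and-add from P = (1, 15):
  bit 0 = 0: acc unchanged = O
  bit 1 = 1: acc = O + (4, 9) = (4, 9)
  bit 2 = 1: acc = (4, 9) + (28, 19) = (1, 14)

6P = (1, 14)


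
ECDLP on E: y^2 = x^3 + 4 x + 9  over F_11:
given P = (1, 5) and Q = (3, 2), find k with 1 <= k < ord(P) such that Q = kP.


Enumerate multiples of P until we hit Q = (3, 2):
  1P = (1, 5)
  2P = (3, 9)
  3P = (0, 8)
  4P = (8, 5)
  5P = (2, 6)
  6P = (9, 9)
  7P = (4, 10)
  8P = (10, 2)
  9P = (5, 0)
  10P = (10, 9)
  11P = (4, 1)
  12P = (9, 2)
  13P = (2, 5)
  14P = (8, 6)
  15P = (0, 3)
  16P = (3, 2)
Match found at i = 16.

k = 16


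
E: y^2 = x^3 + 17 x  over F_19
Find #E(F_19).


For each x in F_19, count y with y^2 = x^3 + 17 x + 0 mod 19:
  x = 0: RHS = 0, y in [0]  -> 1 point(s)
  x = 2: RHS = 4, y in [2, 17]  -> 2 point(s)
  x = 5: RHS = 1, y in [1, 18]  -> 2 point(s)
  x = 7: RHS = 6, y in [5, 14]  -> 2 point(s)
  x = 10: RHS = 11, y in [7, 12]  -> 2 point(s)
  x = 11: RHS = 17, y in [6, 13]  -> 2 point(s)
  x = 13: RHS = 5, y in [9, 10]  -> 2 point(s)
  x = 15: RHS = 1, y in [1, 18]  -> 2 point(s)
  x = 16: RHS = 17, y in [6, 13]  -> 2 point(s)
  x = 18: RHS = 1, y in [1, 18]  -> 2 point(s)
Affine points: 19. Add the point at infinity: total = 20.

#E(F_19) = 20


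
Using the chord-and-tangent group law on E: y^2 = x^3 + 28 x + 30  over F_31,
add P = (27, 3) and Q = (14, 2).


P != Q, so use the chord formula.
s = (y2 - y1) / (x2 - x1) = (30) / (18) mod 31 = 12
x3 = s^2 - x1 - x2 mod 31 = 12^2 - 27 - 14 = 10
y3 = s (x1 - x3) - y1 mod 31 = 12 * (27 - 10) - 3 = 15

P + Q = (10, 15)


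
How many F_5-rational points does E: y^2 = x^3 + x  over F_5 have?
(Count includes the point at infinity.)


For each x in F_5, count y with y^2 = x^3 + 1 x + 0 mod 5:
  x = 0: RHS = 0, y in [0]  -> 1 point(s)
  x = 2: RHS = 0, y in [0]  -> 1 point(s)
  x = 3: RHS = 0, y in [0]  -> 1 point(s)
Affine points: 3. Add the point at infinity: total = 4.

#E(F_5) = 4


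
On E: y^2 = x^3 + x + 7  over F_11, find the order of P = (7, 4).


Compute successive multiples of P until we hit O:
  1P = (7, 4)
  2P = (1, 8)
  3P = (1, 3)
  4P = (7, 7)
  5P = O

ord(P) = 5


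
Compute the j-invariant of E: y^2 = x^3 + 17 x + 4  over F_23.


Delta = -16(4 a^3 + 27 b^2) mod 23 = 12
-1728 * (4 a)^3 = -1728 * (4*17)^3 mod 23 = 3
j = 3 * 12^(-1) mod 23 = 6

j = 6 (mod 23)


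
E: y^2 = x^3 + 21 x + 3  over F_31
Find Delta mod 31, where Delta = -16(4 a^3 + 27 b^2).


4 a^3 + 27 b^2 = 4*21^3 + 27*3^2 = 37044 + 243 = 37287
Delta = -16 * (37287) = -596592
Delta mod 31 = 3

Delta = 3 (mod 31)


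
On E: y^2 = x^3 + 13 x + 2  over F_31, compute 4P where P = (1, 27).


k = 4 = 100_2 (binary, LSB first: 001)
Double-and-add from P = (1, 27):
  bit 0 = 0: acc unchanged = O
  bit 1 = 0: acc unchanged = O
  bit 2 = 1: acc = O + (4, 26) = (4, 26)

4P = (4, 26)


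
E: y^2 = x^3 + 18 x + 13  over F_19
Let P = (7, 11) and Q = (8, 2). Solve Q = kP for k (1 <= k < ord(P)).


Enumerate multiples of P until we hit Q = (8, 2):
  1P = (7, 11)
  2P = (9, 12)
  3P = (8, 17)
  4P = (2, 0)
  5P = (8, 2)
Match found at i = 5.

k = 5


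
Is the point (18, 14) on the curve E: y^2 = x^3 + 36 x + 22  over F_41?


Check whether y^2 = x^3 + 36 x + 22 (mod 41) for (x, y) = (18, 14).
LHS: y^2 = 14^2 mod 41 = 32
RHS: x^3 + 36 x + 22 = 18^3 + 36*18 + 22 mod 41 = 24
LHS != RHS

No, not on the curve


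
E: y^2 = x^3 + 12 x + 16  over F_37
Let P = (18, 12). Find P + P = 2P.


Doubling: s = (3 x1^2 + a) / (2 y1)
s = (3*18^2 + 12) / (2*12) mod 37 = 4
x3 = s^2 - 2 x1 mod 37 = 4^2 - 2*18 = 17
y3 = s (x1 - x3) - y1 mod 37 = 4 * (18 - 17) - 12 = 29

2P = (17, 29)


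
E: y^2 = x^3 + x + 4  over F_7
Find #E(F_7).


For each x in F_7, count y with y^2 = x^3 + 1 x + 4 mod 7:
  x = 0: RHS = 4, y in [2, 5]  -> 2 point(s)
  x = 2: RHS = 0, y in [0]  -> 1 point(s)
  x = 4: RHS = 2, y in [3, 4]  -> 2 point(s)
  x = 5: RHS = 1, y in [1, 6]  -> 2 point(s)
  x = 6: RHS = 2, y in [3, 4]  -> 2 point(s)
Affine points: 9. Add the point at infinity: total = 10.

#E(F_7) = 10


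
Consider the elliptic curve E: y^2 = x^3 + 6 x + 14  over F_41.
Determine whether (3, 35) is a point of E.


Check whether y^2 = x^3 + 6 x + 14 (mod 41) for (x, y) = (3, 35).
LHS: y^2 = 35^2 mod 41 = 36
RHS: x^3 + 6 x + 14 = 3^3 + 6*3 + 14 mod 41 = 18
LHS != RHS

No, not on the curve


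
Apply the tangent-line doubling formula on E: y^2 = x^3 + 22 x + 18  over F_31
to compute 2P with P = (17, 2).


Doubling: s = (3 x1^2 + a) / (2 y1)
s = (3*17^2 + 22) / (2*2) mod 31 = 13
x3 = s^2 - 2 x1 mod 31 = 13^2 - 2*17 = 11
y3 = s (x1 - x3) - y1 mod 31 = 13 * (17 - 11) - 2 = 14

2P = (11, 14)


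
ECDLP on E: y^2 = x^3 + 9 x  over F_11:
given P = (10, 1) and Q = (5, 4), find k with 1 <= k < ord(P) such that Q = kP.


Enumerate multiples of P until we hit Q = (5, 4):
  1P = (10, 1)
  2P = (5, 7)
  3P = (8, 1)
  4P = (4, 10)
  5P = (2, 9)
  6P = (0, 0)
  7P = (2, 2)
  8P = (4, 1)
  9P = (8, 10)
  10P = (5, 4)
Match found at i = 10.

k = 10


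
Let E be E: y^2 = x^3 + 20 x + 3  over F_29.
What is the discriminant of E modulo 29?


4 a^3 + 27 b^2 = 4*20^3 + 27*3^2 = 32000 + 243 = 32243
Delta = -16 * (32243) = -515888
Delta mod 29 = 22

Delta = 22 (mod 29)


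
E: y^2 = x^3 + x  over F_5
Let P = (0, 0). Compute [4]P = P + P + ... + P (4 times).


k = 4 = 100_2 (binary, LSB first: 001)
Double-and-add from P = (0, 0):
  bit 0 = 0: acc unchanged = O
  bit 1 = 0: acc unchanged = O
  bit 2 = 1: acc = O + O = O

4P = O


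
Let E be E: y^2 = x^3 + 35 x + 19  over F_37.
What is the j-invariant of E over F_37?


Delta = -16(4 a^3 + 27 b^2) mod 37 = 34
-1728 * (4 a)^3 = -1728 * (4*35)^3 mod 37 = 29
j = 29 * 34^(-1) mod 37 = 15

j = 15 (mod 37)


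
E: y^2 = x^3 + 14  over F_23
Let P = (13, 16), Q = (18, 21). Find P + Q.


P != Q, so use the chord formula.
s = (y2 - y1) / (x2 - x1) = (5) / (5) mod 23 = 1
x3 = s^2 - x1 - x2 mod 23 = 1^2 - 13 - 18 = 16
y3 = s (x1 - x3) - y1 mod 23 = 1 * (13 - 16) - 16 = 4

P + Q = (16, 4)


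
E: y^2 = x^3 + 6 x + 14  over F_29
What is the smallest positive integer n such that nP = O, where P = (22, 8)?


Compute successive multiples of P until we hit O:
  1P = (22, 8)
  2P = (7, 14)
  3P = (28, 6)
  4P = (21, 11)
  5P = (24, 27)
  6P = (8, 9)
  7P = (3, 1)
  8P = (10, 1)
  ... (continuing to 38P)
  38P = O

ord(P) = 38


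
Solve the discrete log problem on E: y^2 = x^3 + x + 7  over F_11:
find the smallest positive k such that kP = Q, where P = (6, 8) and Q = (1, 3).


Enumerate multiples of P until we hit Q = (1, 3):
  1P = (6, 8)
  2P = (3, 9)
  3P = (7, 7)
  4P = (10, 7)
  5P = (4, 8)
  6P = (1, 3)
Match found at i = 6.

k = 6


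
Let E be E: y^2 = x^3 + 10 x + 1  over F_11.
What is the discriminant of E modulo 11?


4 a^3 + 27 b^2 = 4*10^3 + 27*1^2 = 4000 + 27 = 4027
Delta = -16 * (4027) = -64432
Delta mod 11 = 6

Delta = 6 (mod 11)


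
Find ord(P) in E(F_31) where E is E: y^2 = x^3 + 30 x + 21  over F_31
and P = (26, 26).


Compute successive multiples of P until we hit O:
  1P = (26, 26)
  2P = (4, 22)
  3P = (10, 22)
  4P = (28, 20)
  5P = (17, 9)
  6P = (13, 2)
  7P = (11, 16)
  8P = (22, 18)
  ... (continuing to 37P)
  37P = O

ord(P) = 37


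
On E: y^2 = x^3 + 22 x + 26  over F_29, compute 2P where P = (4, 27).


Doubling: s = (3 x1^2 + a) / (2 y1)
s = (3*4^2 + 22) / (2*27) mod 29 = 26
x3 = s^2 - 2 x1 mod 29 = 26^2 - 2*4 = 1
y3 = s (x1 - x3) - y1 mod 29 = 26 * (4 - 1) - 27 = 22

2P = (1, 22)


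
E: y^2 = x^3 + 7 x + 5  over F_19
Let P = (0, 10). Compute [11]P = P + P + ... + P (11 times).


k = 11 = 1011_2 (binary, LSB first: 1101)
Double-and-add from P = (0, 10):
  bit 0 = 1: acc = O + (0, 10) = (0, 10)
  bit 1 = 1: acc = (0, 10) + (11, 8) = (14, 15)
  bit 2 = 0: acc unchanged = (14, 15)
  bit 3 = 1: acc = (14, 15) + (18, 15) = (6, 4)

11P = (6, 4)


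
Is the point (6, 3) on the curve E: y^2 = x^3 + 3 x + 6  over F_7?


Check whether y^2 = x^3 + 3 x + 6 (mod 7) for (x, y) = (6, 3).
LHS: y^2 = 3^2 mod 7 = 2
RHS: x^3 + 3 x + 6 = 6^3 + 3*6 + 6 mod 7 = 2
LHS = RHS

Yes, on the curve


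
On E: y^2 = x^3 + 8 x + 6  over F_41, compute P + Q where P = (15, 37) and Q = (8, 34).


P != Q, so use the chord formula.
s = (y2 - y1) / (x2 - x1) = (38) / (34) mod 41 = 18
x3 = s^2 - x1 - x2 mod 41 = 18^2 - 15 - 8 = 14
y3 = s (x1 - x3) - y1 mod 41 = 18 * (15 - 14) - 37 = 22

P + Q = (14, 22)


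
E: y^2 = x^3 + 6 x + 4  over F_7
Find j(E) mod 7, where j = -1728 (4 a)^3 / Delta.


Delta = -16(4 a^3 + 27 b^2) mod 7 = 5
-1728 * (4 a)^3 = -1728 * (4*6)^3 mod 7 = 6
j = 6 * 5^(-1) mod 7 = 4

j = 4 (mod 7)


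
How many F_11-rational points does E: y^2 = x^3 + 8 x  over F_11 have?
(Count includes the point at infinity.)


For each x in F_11, count y with y^2 = x^3 + 8 x + 0 mod 11:
  x = 0: RHS = 0, y in [0]  -> 1 point(s)
  x = 1: RHS = 9, y in [3, 8]  -> 2 point(s)
  x = 5: RHS = 0, y in [0]  -> 1 point(s)
  x = 6: RHS = 0, y in [0]  -> 1 point(s)
  x = 7: RHS = 3, y in [5, 6]  -> 2 point(s)
  x = 8: RHS = 4, y in [2, 9]  -> 2 point(s)
  x = 9: RHS = 9, y in [3, 8]  -> 2 point(s)
Affine points: 11. Add the point at infinity: total = 12.

#E(F_11) = 12


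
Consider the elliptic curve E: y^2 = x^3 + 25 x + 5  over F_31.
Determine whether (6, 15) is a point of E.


Check whether y^2 = x^3 + 25 x + 5 (mod 31) for (x, y) = (6, 15).
LHS: y^2 = 15^2 mod 31 = 8
RHS: x^3 + 25 x + 5 = 6^3 + 25*6 + 5 mod 31 = 30
LHS != RHS

No, not on the curve


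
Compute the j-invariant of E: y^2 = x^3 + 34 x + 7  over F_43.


Delta = -16(4 a^3 + 27 b^2) mod 43 = 32
-1728 * (4 a)^3 = -1728 * (4*34)^3 mod 43 = 8
j = 8 * 32^(-1) mod 43 = 11

j = 11 (mod 43)


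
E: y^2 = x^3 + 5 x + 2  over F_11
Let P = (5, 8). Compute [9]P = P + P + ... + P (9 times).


k = 9 = 1001_2 (binary, LSB first: 1001)
Double-and-add from P = (5, 8):
  bit 0 = 1: acc = O + (5, 8) = (5, 8)
  bit 1 = 0: acc unchanged = (5, 8)
  bit 2 = 0: acc unchanged = (5, 8)
  bit 3 = 1: acc = (5, 8) + (4, 3) = (5, 3)

9P = (5, 3)


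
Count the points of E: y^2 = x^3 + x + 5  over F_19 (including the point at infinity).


For each x in F_19, count y with y^2 = x^3 + 1 x + 5 mod 19:
  x = 0: RHS = 5, y in [9, 10]  -> 2 point(s)
  x = 1: RHS = 7, y in [8, 11]  -> 2 point(s)
  x = 3: RHS = 16, y in [4, 15]  -> 2 point(s)
  x = 4: RHS = 16, y in [4, 15]  -> 2 point(s)
  x = 11: RHS = 17, y in [6, 13]  -> 2 point(s)
  x = 12: RHS = 16, y in [4, 15]  -> 2 point(s)
  x = 13: RHS = 11, y in [7, 12]  -> 2 point(s)
Affine points: 14. Add the point at infinity: total = 15.

#E(F_19) = 15


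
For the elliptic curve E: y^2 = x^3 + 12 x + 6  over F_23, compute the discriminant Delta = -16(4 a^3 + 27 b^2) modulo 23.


4 a^3 + 27 b^2 = 4*12^3 + 27*6^2 = 6912 + 972 = 7884
Delta = -16 * (7884) = -126144
Delta mod 23 = 11

Delta = 11 (mod 23)


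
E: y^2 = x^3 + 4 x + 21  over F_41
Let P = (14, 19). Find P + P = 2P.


Doubling: s = (3 x1^2 + a) / (2 y1)
s = (3*14^2 + 4) / (2*19) mod 41 = 35
x3 = s^2 - 2 x1 mod 41 = 35^2 - 2*14 = 8
y3 = s (x1 - x3) - y1 mod 41 = 35 * (14 - 8) - 19 = 27

2P = (8, 27)


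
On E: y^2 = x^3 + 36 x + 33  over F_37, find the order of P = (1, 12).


Compute successive multiples of P until we hit O:
  1P = (1, 12)
  2P = (7, 6)
  3P = (30, 17)
  4P = (22, 15)
  5P = (11, 13)
  6P = (35, 29)
  7P = (29, 11)
  8P = (23, 2)
  ... (continuing to 43P)
  43P = O

ord(P) = 43


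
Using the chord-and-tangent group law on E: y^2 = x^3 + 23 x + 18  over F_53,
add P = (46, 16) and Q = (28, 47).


P != Q, so use the chord formula.
s = (y2 - y1) / (x2 - x1) = (31) / (35) mod 53 = 13
x3 = s^2 - x1 - x2 mod 53 = 13^2 - 46 - 28 = 42
y3 = s (x1 - x3) - y1 mod 53 = 13 * (46 - 42) - 16 = 36

P + Q = (42, 36)


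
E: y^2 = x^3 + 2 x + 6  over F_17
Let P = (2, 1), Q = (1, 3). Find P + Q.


P != Q, so use the chord formula.
s = (y2 - y1) / (x2 - x1) = (2) / (16) mod 17 = 15
x3 = s^2 - x1 - x2 mod 17 = 15^2 - 2 - 1 = 1
y3 = s (x1 - x3) - y1 mod 17 = 15 * (2 - 1) - 1 = 14

P + Q = (1, 14)


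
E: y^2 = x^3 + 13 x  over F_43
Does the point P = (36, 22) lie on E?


Check whether y^2 = x^3 + 13 x + 0 (mod 43) for (x, y) = (36, 22).
LHS: y^2 = 22^2 mod 43 = 11
RHS: x^3 + 13 x + 0 = 36^3 + 13*36 + 0 mod 43 = 39
LHS != RHS

No, not on the curve


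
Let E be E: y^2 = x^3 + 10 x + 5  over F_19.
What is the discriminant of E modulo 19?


4 a^3 + 27 b^2 = 4*10^3 + 27*5^2 = 4000 + 675 = 4675
Delta = -16 * (4675) = -74800
Delta mod 19 = 3

Delta = 3 (mod 19)


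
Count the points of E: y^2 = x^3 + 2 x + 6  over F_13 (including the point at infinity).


For each x in F_13, count y with y^2 = x^3 + 2 x + 6 mod 13:
  x = 1: RHS = 9, y in [3, 10]  -> 2 point(s)
  x = 3: RHS = 0, y in [0]  -> 1 point(s)
  x = 4: RHS = 0, y in [0]  -> 1 point(s)
  x = 6: RHS = 0, y in [0]  -> 1 point(s)
  x = 7: RHS = 12, y in [5, 8]  -> 2 point(s)
  x = 8: RHS = 1, y in [1, 12]  -> 2 point(s)
  x = 9: RHS = 12, y in [5, 8]  -> 2 point(s)
  x = 10: RHS = 12, y in [5, 8]  -> 2 point(s)
  x = 12: RHS = 3, y in [4, 9]  -> 2 point(s)
Affine points: 15. Add the point at infinity: total = 16.

#E(F_13) = 16


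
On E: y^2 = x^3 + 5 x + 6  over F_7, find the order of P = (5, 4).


Compute successive multiples of P until we hit O:
  1P = (5, 4)
  2P = (6, 0)
  3P = (5, 3)
  4P = O

ord(P) = 4


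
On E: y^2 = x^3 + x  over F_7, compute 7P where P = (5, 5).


k = 7 = 111_2 (binary, LSB first: 111)
Double-and-add from P = (5, 5):
  bit 0 = 1: acc = O + (5, 5) = (5, 5)
  bit 1 = 1: acc = (5, 5) + (1, 3) = (3, 3)
  bit 2 = 1: acc = (3, 3) + (0, 0) = (5, 2)

7P = (5, 2)


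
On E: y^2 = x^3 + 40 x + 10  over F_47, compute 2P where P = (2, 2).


Doubling: s = (3 x1^2 + a) / (2 y1)
s = (3*2^2 + 40) / (2*2) mod 47 = 13
x3 = s^2 - 2 x1 mod 47 = 13^2 - 2*2 = 24
y3 = s (x1 - x3) - y1 mod 47 = 13 * (2 - 24) - 2 = 41

2P = (24, 41)


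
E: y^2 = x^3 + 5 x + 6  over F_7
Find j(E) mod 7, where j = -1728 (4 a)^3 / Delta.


Delta = -16(4 a^3 + 27 b^2) mod 7 = 3
-1728 * (4 a)^3 = -1728 * (4*5)^3 mod 7 = 6
j = 6 * 3^(-1) mod 7 = 2

j = 2 (mod 7)


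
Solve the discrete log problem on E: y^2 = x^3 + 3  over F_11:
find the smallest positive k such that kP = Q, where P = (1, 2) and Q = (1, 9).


Enumerate multiples of P until we hit Q = (1, 9):
  1P = (1, 2)
  2P = (2, 0)
  3P = (1, 9)
Match found at i = 3.

k = 3


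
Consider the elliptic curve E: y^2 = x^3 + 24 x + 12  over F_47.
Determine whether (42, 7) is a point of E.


Check whether y^2 = x^3 + 24 x + 12 (mod 47) for (x, y) = (42, 7).
LHS: y^2 = 7^2 mod 47 = 2
RHS: x^3 + 24 x + 12 = 42^3 + 24*42 + 12 mod 47 = 2
LHS = RHS

Yes, on the curve


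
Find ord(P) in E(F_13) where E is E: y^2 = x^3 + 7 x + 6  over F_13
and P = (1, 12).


Compute successive multiples of P until we hit O:
  1P = (1, 12)
  2P = (10, 7)
  3P = (6, 11)
  4P = (5, 7)
  5P = (11, 7)
  6P = (11, 6)
  7P = (5, 6)
  8P = (6, 2)
  ... (continuing to 11P)
  11P = O

ord(P) = 11


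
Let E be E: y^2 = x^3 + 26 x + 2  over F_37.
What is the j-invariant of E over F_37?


Delta = -16(4 a^3 + 27 b^2) mod 37 = 21
-1728 * (4 a)^3 = -1728 * (4*26)^3 mod 37 = 1
j = 1 * 21^(-1) mod 37 = 30

j = 30 (mod 37)


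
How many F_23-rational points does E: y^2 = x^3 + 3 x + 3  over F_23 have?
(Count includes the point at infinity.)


For each x in F_23, count y with y^2 = x^3 + 3 x + 3 mod 23:
  x = 0: RHS = 3, y in [7, 16]  -> 2 point(s)
  x = 3: RHS = 16, y in [4, 19]  -> 2 point(s)
  x = 9: RHS = 0, y in [0]  -> 1 point(s)
  x = 13: RHS = 8, y in [10, 13]  -> 2 point(s)
  x = 14: RHS = 6, y in [11, 12]  -> 2 point(s)
  x = 18: RHS = 1, y in [1, 22]  -> 2 point(s)
  x = 20: RHS = 13, y in [6, 17]  -> 2 point(s)
  x = 21: RHS = 12, y in [9, 14]  -> 2 point(s)
Affine points: 15. Add the point at infinity: total = 16.

#E(F_23) = 16


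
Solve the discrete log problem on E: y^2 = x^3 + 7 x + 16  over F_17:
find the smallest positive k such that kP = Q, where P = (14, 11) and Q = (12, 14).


Enumerate multiples of P until we hit Q = (12, 14):
  1P = (14, 11)
  2P = (6, 6)
  3P = (12, 3)
  4P = (7, 0)
  5P = (12, 14)
Match found at i = 5.

k = 5


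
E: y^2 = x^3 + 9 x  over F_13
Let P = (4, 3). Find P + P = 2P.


Doubling: s = (3 x1^2 + a) / (2 y1)
s = (3*4^2 + 9) / (2*3) mod 13 = 3
x3 = s^2 - 2 x1 mod 13 = 3^2 - 2*4 = 1
y3 = s (x1 - x3) - y1 mod 13 = 3 * (4 - 1) - 3 = 6

2P = (1, 6)


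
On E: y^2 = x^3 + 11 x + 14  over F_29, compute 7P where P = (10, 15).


k = 7 = 111_2 (binary, LSB first: 111)
Double-and-add from P = (10, 15):
  bit 0 = 1: acc = O + (10, 15) = (10, 15)
  bit 1 = 1: acc = (10, 15) + (15, 25) = (8, 18)
  bit 2 = 1: acc = (8, 18) + (6, 8) = (11, 25)

7P = (11, 25)


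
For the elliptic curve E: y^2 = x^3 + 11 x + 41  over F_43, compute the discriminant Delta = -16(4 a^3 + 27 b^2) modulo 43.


4 a^3 + 27 b^2 = 4*11^3 + 27*41^2 = 5324 + 45387 = 50711
Delta = -16 * (50711) = -811376
Delta mod 43 = 34

Delta = 34 (mod 43)


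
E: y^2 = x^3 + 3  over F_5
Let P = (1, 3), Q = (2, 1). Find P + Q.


P != Q, so use the chord formula.
s = (y2 - y1) / (x2 - x1) = (3) / (1) mod 5 = 3
x3 = s^2 - x1 - x2 mod 5 = 3^2 - 1 - 2 = 1
y3 = s (x1 - x3) - y1 mod 5 = 3 * (1 - 1) - 3 = 2

P + Q = (1, 2)


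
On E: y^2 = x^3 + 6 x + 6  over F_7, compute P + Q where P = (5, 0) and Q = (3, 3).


P != Q, so use the chord formula.
s = (y2 - y1) / (x2 - x1) = (3) / (5) mod 7 = 2
x3 = s^2 - x1 - x2 mod 7 = 2^2 - 5 - 3 = 3
y3 = s (x1 - x3) - y1 mod 7 = 2 * (5 - 3) - 0 = 4

P + Q = (3, 4)


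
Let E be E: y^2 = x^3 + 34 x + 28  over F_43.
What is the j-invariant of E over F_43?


Delta = -16(4 a^3 + 27 b^2) mod 43 = 24
-1728 * (4 a)^3 = -1728 * (4*34)^3 mod 43 = 8
j = 8 * 24^(-1) mod 43 = 29

j = 29 (mod 43)


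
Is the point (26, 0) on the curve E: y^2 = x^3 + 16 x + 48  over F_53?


Check whether y^2 = x^3 + 16 x + 48 (mod 53) for (x, y) = (26, 0).
LHS: y^2 = 0^2 mod 53 = 0
RHS: x^3 + 16 x + 48 = 26^3 + 16*26 + 48 mod 53 = 20
LHS != RHS

No, not on the curve


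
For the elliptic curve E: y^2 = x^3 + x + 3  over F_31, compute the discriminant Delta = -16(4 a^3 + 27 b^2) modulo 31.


4 a^3 + 27 b^2 = 4*1^3 + 27*3^2 = 4 + 243 = 247
Delta = -16 * (247) = -3952
Delta mod 31 = 16

Delta = 16 (mod 31)


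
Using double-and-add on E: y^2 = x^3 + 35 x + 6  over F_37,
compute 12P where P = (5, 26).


k = 12 = 1100_2 (binary, LSB first: 0011)
Double-and-add from P = (5, 26):
  bit 0 = 0: acc unchanged = O
  bit 1 = 0: acc unchanged = O
  bit 2 = 1: acc = O + (23, 18) = (23, 18)
  bit 3 = 1: acc = (23, 18) + (27, 32) = (27, 5)

12P = (27, 5)


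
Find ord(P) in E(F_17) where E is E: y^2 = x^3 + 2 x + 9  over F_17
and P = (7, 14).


Compute successive multiples of P until we hit O:
  1P = (7, 14)
  2P = (11, 6)
  3P = (3, 12)
  4P = (3, 5)
  5P = (11, 11)
  6P = (7, 3)
  7P = O

ord(P) = 7


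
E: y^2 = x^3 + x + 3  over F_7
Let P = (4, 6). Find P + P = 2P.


Doubling: s = (3 x1^2 + a) / (2 y1)
s = (3*4^2 + 1) / (2*6) mod 7 = 0
x3 = s^2 - 2 x1 mod 7 = 0^2 - 2*4 = 6
y3 = s (x1 - x3) - y1 mod 7 = 0 * (4 - 6) - 6 = 1

2P = (6, 1)


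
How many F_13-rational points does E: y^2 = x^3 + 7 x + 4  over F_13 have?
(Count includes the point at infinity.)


For each x in F_13, count y with y^2 = x^3 + 7 x + 4 mod 13:
  x = 0: RHS = 4, y in [2, 11]  -> 2 point(s)
  x = 1: RHS = 12, y in [5, 8]  -> 2 point(s)
  x = 2: RHS = 0, y in [0]  -> 1 point(s)
  x = 3: RHS = 0, y in [0]  -> 1 point(s)
  x = 8: RHS = 0, y in [0]  -> 1 point(s)
  x = 9: RHS = 3, y in [4, 9]  -> 2 point(s)
  x = 12: RHS = 9, y in [3, 10]  -> 2 point(s)
Affine points: 11. Add the point at infinity: total = 12.

#E(F_13) = 12


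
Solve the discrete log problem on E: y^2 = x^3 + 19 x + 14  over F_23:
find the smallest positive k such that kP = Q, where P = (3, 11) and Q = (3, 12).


Enumerate multiples of P until we hit Q = (3, 12):
  1P = (3, 11)
  2P = (17, 12)
  3P = (5, 2)
  4P = (18, 22)
  5P = (10, 13)
  6P = (19, 14)
  7P = (4, 19)
  8P = (11, 17)
  9P = (11, 6)
  10P = (4, 4)
  11P = (19, 9)
  12P = (10, 10)
  13P = (18, 1)
  14P = (5, 21)
  15P = (17, 11)
  16P = (3, 12)
Match found at i = 16.

k = 16


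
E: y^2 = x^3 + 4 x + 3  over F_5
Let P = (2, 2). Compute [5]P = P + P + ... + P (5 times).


k = 5 = 101_2 (binary, LSB first: 101)
Double-and-add from P = (2, 2):
  bit 0 = 1: acc = O + (2, 2) = (2, 2)
  bit 1 = 0: acc unchanged = (2, 2)
  bit 2 = 1: acc = (2, 2) + (2, 2) = (2, 3)

5P = (2, 3)


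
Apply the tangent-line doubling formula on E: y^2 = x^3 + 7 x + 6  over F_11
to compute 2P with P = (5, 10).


Doubling: s = (3 x1^2 + a) / (2 y1)
s = (3*5^2 + 7) / (2*10) mod 11 = 3
x3 = s^2 - 2 x1 mod 11 = 3^2 - 2*5 = 10
y3 = s (x1 - x3) - y1 mod 11 = 3 * (5 - 10) - 10 = 8

2P = (10, 8)


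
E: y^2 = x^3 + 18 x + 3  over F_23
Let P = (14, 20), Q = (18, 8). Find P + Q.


P != Q, so use the chord formula.
s = (y2 - y1) / (x2 - x1) = (11) / (4) mod 23 = 20
x3 = s^2 - x1 - x2 mod 23 = 20^2 - 14 - 18 = 0
y3 = s (x1 - x3) - y1 mod 23 = 20 * (14 - 0) - 20 = 7

P + Q = (0, 7)


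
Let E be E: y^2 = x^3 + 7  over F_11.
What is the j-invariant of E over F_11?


Delta = -16(4 a^3 + 27 b^2) mod 11 = 7
-1728 * (4 a)^3 = -1728 * (4*0)^3 mod 11 = 0
j = 0 * 7^(-1) mod 11 = 0

j = 0 (mod 11)


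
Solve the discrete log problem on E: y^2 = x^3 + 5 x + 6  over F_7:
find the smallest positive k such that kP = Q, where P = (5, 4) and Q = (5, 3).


Enumerate multiples of P until we hit Q = (5, 3):
  1P = (5, 4)
  2P = (6, 0)
  3P = (5, 3)
Match found at i = 3.

k = 3


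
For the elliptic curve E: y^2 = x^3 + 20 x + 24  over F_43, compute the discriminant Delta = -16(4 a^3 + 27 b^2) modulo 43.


4 a^3 + 27 b^2 = 4*20^3 + 27*24^2 = 32000 + 15552 = 47552
Delta = -16 * (47552) = -760832
Delta mod 43 = 10

Delta = 10 (mod 43)


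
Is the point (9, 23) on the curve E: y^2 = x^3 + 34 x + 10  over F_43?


Check whether y^2 = x^3 + 34 x + 10 (mod 43) for (x, y) = (9, 23).
LHS: y^2 = 23^2 mod 43 = 13
RHS: x^3 + 34 x + 10 = 9^3 + 34*9 + 10 mod 43 = 13
LHS = RHS

Yes, on the curve


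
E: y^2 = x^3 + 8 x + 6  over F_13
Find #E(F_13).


For each x in F_13, count y with y^2 = x^3 + 8 x + 6 mod 13:
  x = 2: RHS = 4, y in [2, 11]  -> 2 point(s)
  x = 6: RHS = 10, y in [6, 7]  -> 2 point(s)
  x = 8: RHS = 10, y in [6, 7]  -> 2 point(s)
  x = 9: RHS = 1, y in [1, 12]  -> 2 point(s)
  x = 12: RHS = 10, y in [6, 7]  -> 2 point(s)
Affine points: 10. Add the point at infinity: total = 11.

#E(F_13) = 11


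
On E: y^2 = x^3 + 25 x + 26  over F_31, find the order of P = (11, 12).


Compute successive multiples of P until we hit O:
  1P = (11, 12)
  2P = (6, 12)
  3P = (14, 19)
  4P = (8, 26)
  5P = (20, 30)
  6P = (4, 2)
  7P = (25, 30)
  8P = (15, 5)
  ... (continuing to 36P)
  36P = O

ord(P) = 36


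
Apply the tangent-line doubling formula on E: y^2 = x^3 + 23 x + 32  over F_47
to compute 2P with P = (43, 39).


Doubling: s = (3 x1^2 + a) / (2 y1)
s = (3*43^2 + 23) / (2*39) mod 47 = 22
x3 = s^2 - 2 x1 mod 47 = 22^2 - 2*43 = 22
y3 = s (x1 - x3) - y1 mod 47 = 22 * (43 - 22) - 39 = 0

2P = (22, 0)


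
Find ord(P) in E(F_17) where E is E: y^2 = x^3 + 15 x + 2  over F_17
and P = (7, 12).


Compute successive multiples of P until we hit O:
  1P = (7, 12)
  2P = (5, 10)
  3P = (6, 6)
  4P = (6, 11)
  5P = (5, 7)
  6P = (7, 5)
  7P = O

ord(P) = 7


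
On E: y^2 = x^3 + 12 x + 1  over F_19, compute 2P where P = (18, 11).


k = 2 = 10_2 (binary, LSB first: 01)
Double-and-add from P = (18, 11):
  bit 0 = 0: acc unchanged = O
  bit 1 = 1: acc = O + (8, 1) = (8, 1)

2P = (8, 1)


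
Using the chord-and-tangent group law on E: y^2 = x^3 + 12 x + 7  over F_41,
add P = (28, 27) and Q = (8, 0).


P != Q, so use the chord formula.
s = (y2 - y1) / (x2 - x1) = (14) / (21) mod 41 = 28
x3 = s^2 - x1 - x2 mod 41 = 28^2 - 28 - 8 = 10
y3 = s (x1 - x3) - y1 mod 41 = 28 * (28 - 10) - 27 = 26

P + Q = (10, 26)


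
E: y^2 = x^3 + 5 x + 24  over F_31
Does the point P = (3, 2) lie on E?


Check whether y^2 = x^3 + 5 x + 24 (mod 31) for (x, y) = (3, 2).
LHS: y^2 = 2^2 mod 31 = 4
RHS: x^3 + 5 x + 24 = 3^3 + 5*3 + 24 mod 31 = 4
LHS = RHS

Yes, on the curve


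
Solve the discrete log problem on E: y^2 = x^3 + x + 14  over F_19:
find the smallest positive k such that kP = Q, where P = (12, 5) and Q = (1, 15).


Enumerate multiples of P until we hit Q = (1, 15):
  1P = (12, 5)
  2P = (2, 10)
  3P = (10, 13)
  4P = (13, 18)
  5P = (11, 8)
  6P = (5, 12)
  7P = (3, 5)
  8P = (4, 14)
  9P = (1, 4)
  10P = (17, 17)
  11P = (14, 13)
  12P = (9, 7)
  13P = (9, 12)
  14P = (14, 6)
  15P = (17, 2)
  16P = (1, 15)
Match found at i = 16.

k = 16


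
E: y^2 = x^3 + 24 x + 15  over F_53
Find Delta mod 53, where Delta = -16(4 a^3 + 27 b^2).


4 a^3 + 27 b^2 = 4*24^3 + 27*15^2 = 55296 + 6075 = 61371
Delta = -16 * (61371) = -981936
Delta mod 53 = 48

Delta = 48 (mod 53)


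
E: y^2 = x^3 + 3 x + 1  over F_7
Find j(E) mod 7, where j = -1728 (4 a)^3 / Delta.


Delta = -16(4 a^3 + 27 b^2) mod 7 = 3
-1728 * (4 a)^3 = -1728 * (4*3)^3 mod 7 = 6
j = 6 * 3^(-1) mod 7 = 2

j = 2 (mod 7)


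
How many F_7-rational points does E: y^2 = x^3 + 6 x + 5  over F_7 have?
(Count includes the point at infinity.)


For each x in F_7, count y with y^2 = x^3 + 6 x + 5 mod 7:
  x = 2: RHS = 4, y in [2, 5]  -> 2 point(s)
  x = 3: RHS = 1, y in [1, 6]  -> 2 point(s)
  x = 4: RHS = 2, y in [3, 4]  -> 2 point(s)
Affine points: 6. Add the point at infinity: total = 7.

#E(F_7) = 7


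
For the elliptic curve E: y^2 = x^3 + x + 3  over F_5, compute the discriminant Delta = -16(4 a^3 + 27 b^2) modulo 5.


4 a^3 + 27 b^2 = 4*1^3 + 27*3^2 = 4 + 243 = 247
Delta = -16 * (247) = -3952
Delta mod 5 = 3

Delta = 3 (mod 5)


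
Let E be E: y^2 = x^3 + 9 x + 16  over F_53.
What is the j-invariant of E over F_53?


Delta = -16(4 a^3 + 27 b^2) mod 53 = 3
-1728 * (4 a)^3 = -1728 * (4*9)^3 mod 53 = 18
j = 18 * 3^(-1) mod 53 = 6

j = 6 (mod 53)


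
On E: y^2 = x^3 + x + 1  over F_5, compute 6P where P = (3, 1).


k = 6 = 110_2 (binary, LSB first: 011)
Double-and-add from P = (3, 1):
  bit 0 = 0: acc unchanged = O
  bit 1 = 1: acc = O + (0, 1) = (0, 1)
  bit 2 = 1: acc = (0, 1) + (4, 2) = (2, 1)

6P = (2, 1)


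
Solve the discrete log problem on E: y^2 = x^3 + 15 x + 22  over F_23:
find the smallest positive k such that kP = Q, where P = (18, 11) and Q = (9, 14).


Enumerate multiples of P until we hit Q = (9, 14):
  1P = (18, 11)
  2P = (14, 20)
  3P = (9, 9)
  4P = (4, 10)
  5P = (3, 18)
  6P = (6, 11)
  7P = (22, 12)
  8P = (19, 6)
  9P = (11, 0)
  10P = (19, 17)
  11P = (22, 11)
  12P = (6, 12)
  13P = (3, 5)
  14P = (4, 13)
  15P = (9, 14)
Match found at i = 15.

k = 15


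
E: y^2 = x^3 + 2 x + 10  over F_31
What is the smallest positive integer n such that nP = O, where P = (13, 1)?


Compute successive multiples of P until we hit O:
  1P = (13, 1)
  2P = (24, 5)
  3P = (30, 21)
  4P = (28, 16)
  5P = (22, 21)
  6P = (4, 19)
  7P = (18, 9)
  8P = (10, 10)
  ... (continuing to 28P)
  28P = O

ord(P) = 28


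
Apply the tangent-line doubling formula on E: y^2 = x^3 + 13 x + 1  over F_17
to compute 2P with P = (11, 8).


Doubling: s = (3 x1^2 + a) / (2 y1)
s = (3*11^2 + 13) / (2*8) mod 17 = 15
x3 = s^2 - 2 x1 mod 17 = 15^2 - 2*11 = 16
y3 = s (x1 - x3) - y1 mod 17 = 15 * (11 - 16) - 8 = 2

2P = (16, 2)


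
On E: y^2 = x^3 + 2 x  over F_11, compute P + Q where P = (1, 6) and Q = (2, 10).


P != Q, so use the chord formula.
s = (y2 - y1) / (x2 - x1) = (4) / (1) mod 11 = 4
x3 = s^2 - x1 - x2 mod 11 = 4^2 - 1 - 2 = 2
y3 = s (x1 - x3) - y1 mod 11 = 4 * (1 - 2) - 6 = 1

P + Q = (2, 1)


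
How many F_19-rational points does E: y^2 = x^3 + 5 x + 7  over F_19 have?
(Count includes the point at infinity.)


For each x in F_19, count y with y^2 = x^3 + 5 x + 7 mod 19:
  x = 0: RHS = 7, y in [8, 11]  -> 2 point(s)
  x = 2: RHS = 6, y in [5, 14]  -> 2 point(s)
  x = 3: RHS = 11, y in [7, 12]  -> 2 point(s)
  x = 5: RHS = 5, y in [9, 10]  -> 2 point(s)
  x = 6: RHS = 6, y in [5, 14]  -> 2 point(s)
  x = 7: RHS = 5, y in [9, 10]  -> 2 point(s)
  x = 11: RHS = 6, y in [5, 14]  -> 2 point(s)
  x = 12: RHS = 9, y in [3, 16]  -> 2 point(s)
  x = 14: RHS = 9, y in [3, 16]  -> 2 point(s)
  x = 18: RHS = 1, y in [1, 18]  -> 2 point(s)
Affine points: 20. Add the point at infinity: total = 21.

#E(F_19) = 21


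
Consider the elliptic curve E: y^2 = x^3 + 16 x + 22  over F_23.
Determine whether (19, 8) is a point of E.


Check whether y^2 = x^3 + 16 x + 22 (mod 23) for (x, y) = (19, 8).
LHS: y^2 = 8^2 mod 23 = 18
RHS: x^3 + 16 x + 22 = 19^3 + 16*19 + 22 mod 23 = 9
LHS != RHS

No, not on the curve


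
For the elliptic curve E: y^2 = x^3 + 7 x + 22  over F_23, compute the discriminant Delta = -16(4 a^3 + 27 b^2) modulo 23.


4 a^3 + 27 b^2 = 4*7^3 + 27*22^2 = 1372 + 13068 = 14440
Delta = -16 * (14440) = -231040
Delta mod 23 = 18

Delta = 18 (mod 23)


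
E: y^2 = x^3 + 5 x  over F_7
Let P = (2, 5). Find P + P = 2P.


Doubling: s = (3 x1^2 + a) / (2 y1)
s = (3*2^2 + 5) / (2*5) mod 7 = 1
x3 = s^2 - 2 x1 mod 7 = 1^2 - 2*2 = 4
y3 = s (x1 - x3) - y1 mod 7 = 1 * (2 - 4) - 5 = 0

2P = (4, 0)


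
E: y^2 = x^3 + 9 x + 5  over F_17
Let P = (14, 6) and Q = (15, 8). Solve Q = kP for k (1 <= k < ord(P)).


Enumerate multiples of P until we hit Q = (15, 8):
  1P = (14, 6)
  2P = (15, 8)
Match found at i = 2.

k = 2


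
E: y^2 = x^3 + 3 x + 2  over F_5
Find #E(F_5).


For each x in F_5, count y with y^2 = x^3 + 3 x + 2 mod 5:
  x = 1: RHS = 1, y in [1, 4]  -> 2 point(s)
  x = 2: RHS = 1, y in [1, 4]  -> 2 point(s)
Affine points: 4. Add the point at infinity: total = 5.

#E(F_5) = 5


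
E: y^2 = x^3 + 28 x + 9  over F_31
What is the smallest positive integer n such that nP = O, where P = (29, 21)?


Compute successive multiples of P until we hit O:
  1P = (29, 21)
  2P = (8, 30)
  3P = (10, 24)
  4P = (25, 11)
  5P = (22, 12)
  6P = (0, 3)
  7P = (21, 0)
  8P = (0, 28)
  ... (continuing to 14P)
  14P = O

ord(P) = 14


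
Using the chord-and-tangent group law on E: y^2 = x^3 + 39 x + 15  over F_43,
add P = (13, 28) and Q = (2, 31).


P != Q, so use the chord formula.
s = (y2 - y1) / (x2 - x1) = (3) / (32) mod 43 = 31
x3 = s^2 - x1 - x2 mod 43 = 31^2 - 13 - 2 = 0
y3 = s (x1 - x3) - y1 mod 43 = 31 * (13 - 0) - 28 = 31

P + Q = (0, 31)


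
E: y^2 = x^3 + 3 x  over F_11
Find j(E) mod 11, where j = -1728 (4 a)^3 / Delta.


Delta = -16(4 a^3 + 27 b^2) mod 11 = 10
-1728 * (4 a)^3 = -1728 * (4*3)^3 mod 11 = 10
j = 10 * 10^(-1) mod 11 = 1

j = 1 (mod 11)


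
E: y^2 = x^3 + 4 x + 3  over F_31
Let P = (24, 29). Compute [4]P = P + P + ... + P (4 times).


k = 4 = 100_2 (binary, LSB first: 001)
Double-and-add from P = (24, 29):
  bit 0 = 0: acc unchanged = O
  bit 1 = 0: acc unchanged = O
  bit 2 = 1: acc = O + (8, 12) = (8, 12)

4P = (8, 12)


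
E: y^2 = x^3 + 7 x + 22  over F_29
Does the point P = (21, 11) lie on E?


Check whether y^2 = x^3 + 7 x + 22 (mod 29) for (x, y) = (21, 11).
LHS: y^2 = 11^2 mod 29 = 5
RHS: x^3 + 7 x + 22 = 21^3 + 7*21 + 22 mod 29 = 5
LHS = RHS

Yes, on the curve


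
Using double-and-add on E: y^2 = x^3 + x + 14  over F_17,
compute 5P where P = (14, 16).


k = 5 = 101_2 (binary, LSB first: 101)
Double-and-add from P = (14, 16):
  bit 0 = 1: acc = O + (14, 16) = (14, 16)
  bit 1 = 0: acc unchanged = (14, 16)
  bit 2 = 1: acc = (14, 16) + (5, 12) = (11, 8)

5P = (11, 8)


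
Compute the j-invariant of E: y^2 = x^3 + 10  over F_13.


Delta = -16(4 a^3 + 27 b^2) mod 13 = 12
-1728 * (4 a)^3 = -1728 * (4*0)^3 mod 13 = 0
j = 0 * 12^(-1) mod 13 = 0

j = 0 (mod 13)


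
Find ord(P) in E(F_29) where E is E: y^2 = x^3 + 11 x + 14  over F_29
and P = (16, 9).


Compute successive multiples of P until we hit O:
  1P = (16, 9)
  2P = (6, 21)
  3P = (27, 10)
  4P = (21, 9)
  5P = (21, 20)
  6P = (27, 19)
  7P = (6, 8)
  8P = (16, 20)
  ... (continuing to 9P)
  9P = O

ord(P) = 9


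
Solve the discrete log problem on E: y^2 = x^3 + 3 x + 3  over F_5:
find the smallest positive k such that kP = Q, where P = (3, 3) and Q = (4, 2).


Enumerate multiples of P until we hit Q = (4, 2):
  1P = (3, 3)
  2P = (4, 2)
Match found at i = 2.

k = 2


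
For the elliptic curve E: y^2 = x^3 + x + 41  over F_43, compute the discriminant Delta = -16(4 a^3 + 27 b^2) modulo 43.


4 a^3 + 27 b^2 = 4*1^3 + 27*41^2 = 4 + 45387 = 45391
Delta = -16 * (45391) = -726256
Delta mod 43 = 14

Delta = 14 (mod 43)


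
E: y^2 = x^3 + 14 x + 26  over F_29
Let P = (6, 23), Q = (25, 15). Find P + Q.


P != Q, so use the chord formula.
s = (y2 - y1) / (x2 - x1) = (21) / (19) mod 29 = 24
x3 = s^2 - x1 - x2 mod 29 = 24^2 - 6 - 25 = 23
y3 = s (x1 - x3) - y1 mod 29 = 24 * (6 - 23) - 23 = 4

P + Q = (23, 4)


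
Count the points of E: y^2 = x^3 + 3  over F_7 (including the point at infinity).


For each x in F_7, count y with y^2 = x^3 + 0 x + 3 mod 7:
  x = 1: RHS = 4, y in [2, 5]  -> 2 point(s)
  x = 2: RHS = 4, y in [2, 5]  -> 2 point(s)
  x = 3: RHS = 2, y in [3, 4]  -> 2 point(s)
  x = 4: RHS = 4, y in [2, 5]  -> 2 point(s)
  x = 5: RHS = 2, y in [3, 4]  -> 2 point(s)
  x = 6: RHS = 2, y in [3, 4]  -> 2 point(s)
Affine points: 12. Add the point at infinity: total = 13.

#E(F_7) = 13


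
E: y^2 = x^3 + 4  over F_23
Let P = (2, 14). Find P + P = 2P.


Doubling: s = (3 x1^2 + a) / (2 y1)
s = (3*2^2 + 0) / (2*14) mod 23 = 7
x3 = s^2 - 2 x1 mod 23 = 7^2 - 2*2 = 22
y3 = s (x1 - x3) - y1 mod 23 = 7 * (2 - 22) - 14 = 7

2P = (22, 7)


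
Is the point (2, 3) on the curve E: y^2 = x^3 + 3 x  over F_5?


Check whether y^2 = x^3 + 3 x + 0 (mod 5) for (x, y) = (2, 3).
LHS: y^2 = 3^2 mod 5 = 4
RHS: x^3 + 3 x + 0 = 2^3 + 3*2 + 0 mod 5 = 4
LHS = RHS

Yes, on the curve


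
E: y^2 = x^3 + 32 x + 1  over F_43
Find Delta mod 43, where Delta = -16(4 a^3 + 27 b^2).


4 a^3 + 27 b^2 = 4*32^3 + 27*1^2 = 131072 + 27 = 131099
Delta = -16 * (131099) = -2097584
Delta mod 43 = 42

Delta = 42 (mod 43)


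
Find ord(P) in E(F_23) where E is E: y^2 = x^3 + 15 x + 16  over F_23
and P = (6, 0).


Compute successive multiples of P until we hit O:
  1P = (6, 0)
  2P = O

ord(P) = 2


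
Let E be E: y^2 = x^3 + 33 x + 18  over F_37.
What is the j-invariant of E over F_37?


Delta = -16(4 a^3 + 27 b^2) mod 37 = 29
-1728 * (4 a)^3 = -1728 * (4*33)^3 mod 37 = 10
j = 10 * 29^(-1) mod 37 = 8

j = 8 (mod 37)


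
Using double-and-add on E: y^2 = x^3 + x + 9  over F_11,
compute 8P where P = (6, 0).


k = 8 = 1000_2 (binary, LSB first: 0001)
Double-and-add from P = (6, 0):
  bit 0 = 0: acc unchanged = O
  bit 1 = 0: acc unchanged = O
  bit 2 = 0: acc unchanged = O
  bit 3 = 1: acc = O + O = O

8P = O


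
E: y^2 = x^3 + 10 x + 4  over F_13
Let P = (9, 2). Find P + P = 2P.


Doubling: s = (3 x1^2 + a) / (2 y1)
s = (3*9^2 + 10) / (2*2) mod 13 = 8
x3 = s^2 - 2 x1 mod 13 = 8^2 - 2*9 = 7
y3 = s (x1 - x3) - y1 mod 13 = 8 * (9 - 7) - 2 = 1

2P = (7, 1)
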